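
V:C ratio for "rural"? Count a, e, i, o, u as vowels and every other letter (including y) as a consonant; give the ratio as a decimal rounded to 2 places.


Word: "rural"
Vowels (a,e,i,o,u): 2
Consonants: 3
Ratio = 2/3
= 0.67


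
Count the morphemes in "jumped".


Word: "jumped"
Morphemes: jump | -ed
Each morpheme carries meaning
= 2 morphemes


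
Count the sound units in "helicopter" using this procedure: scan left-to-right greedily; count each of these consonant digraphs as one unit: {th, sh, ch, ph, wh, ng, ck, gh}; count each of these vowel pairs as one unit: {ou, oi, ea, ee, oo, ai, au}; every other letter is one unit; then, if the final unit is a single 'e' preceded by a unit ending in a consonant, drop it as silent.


Word: "helicopter" (10 letters)
Left-to-right scan:
  1. 'h' (letter)
  2. 'e' (letter)
  3. 'l' (letter)
  4. 'i' (letter)
  5. 'c' (letter)
  6. 'o' (letter)
  7. 'p' (letter)
  8. 't' (letter)
  9. 'e' (letter)
  10. 'r' (letter)
Units from scan: 10
Sound units = 10 units


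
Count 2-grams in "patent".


Word: "patent" (length 6)
Number of 2-grams = length - 2 + 1 = 6 - 2 + 1
= 5


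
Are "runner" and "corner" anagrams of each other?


Word 1: "runner" → sorted: ennrru
Word 2: "corner" → sorted: cenorr
Same letters? ennrru != cenorr
Anagram = No


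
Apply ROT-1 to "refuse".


Word: "refuse"
Shift: 1
Each letter → (letter + shift) mod 26:
  'r' (17) + 1 = 18 → 's'
  'e' (4) + 1 = 5 → 'f'
  'f' (5) + 1 = 6 → 'g'
  'u' (20) + 1 = 21 → 'v'
  's' (18) + 1 = 19 → 't'
  'e' (4) + 1 = 5 → 'f'
Result = "sfgvtf"


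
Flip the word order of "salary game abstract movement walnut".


Original: "salary game abstract movement walnut"
Words (1..n): salary | game | abstract | movement | walnut
Reversed (n..1): walnut | movement | abstract | game | salary
Result = "walnut movement abstract game salary"


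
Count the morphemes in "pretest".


Word: "pretest"
Morphemes: pre- / test
Each morpheme carries meaning
= 2 morphemes


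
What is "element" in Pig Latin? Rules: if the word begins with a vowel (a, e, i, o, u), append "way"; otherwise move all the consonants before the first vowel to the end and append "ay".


Word: "element"
Starts with vowel → add 'way'
Pig Latin = "elementway"


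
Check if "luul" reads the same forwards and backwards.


Word: "luul"
Reversed: "luul"
Forward == Backward? luul == luul
Palindrome = Yes


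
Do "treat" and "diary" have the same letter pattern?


Pattern of "treat": [0, 1, 2, 3, 0]
Pattern of "diary": [0, 1, 2, 3, 4]
Patterns do not match
Same pattern = No


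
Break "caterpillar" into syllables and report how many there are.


Word: "caterpillar"
Syllable breakdown: cat / er / pil / lar
Counting: 4 parts
= 4 syllables


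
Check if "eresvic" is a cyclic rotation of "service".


Word: "service", Candidate: "eresvic"
Method: check if candidate is substring of word+word
"serviceservice" contains "eresvic"? No
Is rotation = No


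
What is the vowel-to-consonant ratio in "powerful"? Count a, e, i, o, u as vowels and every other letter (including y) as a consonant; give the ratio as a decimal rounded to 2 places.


Word: "powerful"
Vowels (a,e,i,o,u): 3
Consonants: 5
Ratio = 3/5
= 0.60


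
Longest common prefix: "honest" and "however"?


Word 1: "honest"
Word 2: "however"
Comparing from start:
  Pos 0: 'h' == 'h'
  Pos 1: 'o' == 'o'
  Pos 2: 'n' != 'w' (stop)
LCP = "ho" (length 2)


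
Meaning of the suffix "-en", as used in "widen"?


Suffix: -en
Example: widen (wide + -en, with a spelling change)
Meaning = to make / become


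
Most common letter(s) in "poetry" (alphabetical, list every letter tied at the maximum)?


Word: "poetry"
Letter counts:
  'e': 1
  'o': 1
  'p': 1
  'r': 1
  't': 1
  'y': 1
Maximum count = 1
Most frequent = 'e', 'o', 'p', 'r', 't', 'y' (1 time each)


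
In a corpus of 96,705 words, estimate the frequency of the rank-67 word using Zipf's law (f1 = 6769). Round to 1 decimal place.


Zipf's law: f(r) = f(1) / r
f(1) = 6769
f(67) = 6769 / 67
= 101.0 occurrences


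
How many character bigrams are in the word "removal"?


Word: "removal" (length 7)
Number of 2-grams = length - 2 + 1 = 7 - 2 + 1
= 6


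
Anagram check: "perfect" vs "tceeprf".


Word 1: "perfect" → sorted: ceefprt
Word 2: "tceeprf" → sorted: ceefprt
Same letters? ceefprt == ceefprt
Anagram = Yes


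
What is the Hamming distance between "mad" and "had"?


Comparing character by character (same length = 3):
  Pos 0: 'm' vs 'h' !=
  Pos 1: 'a' vs 'a' =
  Pos 2: 'd' vs 'd' =
Hamming distance = 1


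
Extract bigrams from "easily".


Word: "easily" (length 6)
Number of bigrams = 6 - 2 + 1 = 5
  Position 0: "ea"
  Position 1: "as"
  Position 2: "si"
  Position 3: "il"
  Position 4: "ly"
Bigrams = "ea", "as", "si", "il", "ly"


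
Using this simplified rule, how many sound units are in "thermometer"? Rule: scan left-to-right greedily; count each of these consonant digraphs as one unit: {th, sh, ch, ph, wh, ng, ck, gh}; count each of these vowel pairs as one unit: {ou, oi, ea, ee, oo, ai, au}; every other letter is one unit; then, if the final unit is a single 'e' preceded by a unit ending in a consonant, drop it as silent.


Word: "thermometer" (11 letters)
Left-to-right scan:
  (1) 'th' (digraph)
  (2) 'e' (letter)
  (3) 'r' (letter)
  (4) 'm' (letter)
  (5) 'o' (letter)
  (6) 'm' (letter)
  (7) 'e' (letter)
  (8) 't' (letter)
  (9) 'e' (letter)
  (10) 'r' (letter)
Units from scan: 10
Sound units = 10 units


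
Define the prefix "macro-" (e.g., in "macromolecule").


Prefix: macro-
As in: macromolecule -> macro- + molecule
Meaning = large


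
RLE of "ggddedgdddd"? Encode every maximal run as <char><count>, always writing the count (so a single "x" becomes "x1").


String: "ggddedgdddd"
Scanning for consecutive runs:
  'g' x 2
  'd' x 2
  'e' x 1
  'd' x 1
  'g' x 1
  'd' x 4
RLE = "g2d2e1d1g1d4"


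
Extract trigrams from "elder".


Word: "elder" (length 5)
Number of trigrams = 5 - 3 + 1 = 3
  Position 0: "eld"
  Position 1: "lde"
  Position 2: "der"
Trigrams = "eld", "lde", "der"


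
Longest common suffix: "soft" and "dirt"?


Word 1: "soft"
Word 2: "dirt"
Comparing from end:
  Pos -1: 't' == 't'
  Pos -2: 'f' != 'r' (stop)
LCS = "t" (length 1)


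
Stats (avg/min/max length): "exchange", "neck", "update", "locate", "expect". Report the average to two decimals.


Lengths: "exchange"=8, "neck"=4, "update"=6, "locate"=6, "expect"=6
Sum = 30, Count = 5
Average = 30/5 = 6.00
= avg=6.00, min=4, max=8


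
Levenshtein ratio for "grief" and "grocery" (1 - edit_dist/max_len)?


Word 1: "grief" (length 5)
Word 2: "grocery" (length 7)
One optimal edit sequence:
  1. keep 'g'
  2. keep 'r'
  3. insert 'o'  (+1)
  4. substitute 'i' -> 'c'  (+1)
  5. keep 'e'
  6. insert 'r'  (+1)
  7. substitute 'f' -> 'y'  (+1)
Edit distance = 4
Max length = max(5, 7) = 7
Similarity = 1 - 4/7
= 0.4286


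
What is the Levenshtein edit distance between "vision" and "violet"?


Word 1: "vision" (length 6)
Word 2: "violet" (length 6)
One optimal edit sequence (insert/delete/substitute each cost 1):
  1. keep 'v'
  2. keep 'i'
  3. substitute 's' -> 'o'  (+1)
  4. substitute 'i' -> 'l'  (+1)
  5. substitute 'o' -> 'e'  (+1)
  6. substitute 'n' -> 't'  (+1)
Total edit operations: 4
Edit distance = 4


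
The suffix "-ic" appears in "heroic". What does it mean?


Suffix: -ic
Example: heroic (hero + -ic)
Meaning = relating to


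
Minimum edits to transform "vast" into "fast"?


Word 1: "vast" (length 4)
Word 2: "fast" (length 4)
One optimal edit sequence (insert/delete/substitute each cost 1):
  1. substitute 'v' -> 'f'  (+1)
  2. keep 'a'
  3. keep 's'
  4. keep 't'
Total edit operations: 1
Edit distance = 1


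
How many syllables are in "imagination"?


Word: "imagination"
Syllable breakdown: i | mag | i | na | tion
Counting: 5 parts
= 5 syllables


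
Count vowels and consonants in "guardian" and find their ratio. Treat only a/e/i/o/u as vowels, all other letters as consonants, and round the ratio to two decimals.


Word: "guardian"
Vowels (a,e,i,o,u): 4
Consonants: 4
Ratio = 4/4
= 1.00


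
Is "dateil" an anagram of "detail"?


Word 1: "detail" → sorted: adeilt
Word 2: "dateil" → sorted: adeilt
Same letters? adeilt == adeilt
Anagram = Yes


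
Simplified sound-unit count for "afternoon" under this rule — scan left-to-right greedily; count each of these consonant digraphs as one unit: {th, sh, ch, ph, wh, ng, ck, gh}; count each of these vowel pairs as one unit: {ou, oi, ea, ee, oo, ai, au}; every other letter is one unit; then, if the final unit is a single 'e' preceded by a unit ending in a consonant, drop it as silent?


Word: "afternoon" (9 letters)
Left-to-right scan:
  1. 'a' (letter)
  2. 'f' (letter)
  3. 't' (letter)
  4. 'e' (letter)
  5. 'r' (letter)
  6. 'n' (letter)
  7. 'oo' (vowel-pair)
  8. 'n' (letter)
Units from scan: 8
Sound units = 8 units


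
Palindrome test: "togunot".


Word: "togunot"
Reversed: "tonugot"
Forward == Backward? togunot != tonugot
Palindrome = No


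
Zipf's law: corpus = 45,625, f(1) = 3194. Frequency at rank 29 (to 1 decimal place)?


Zipf's law: f(r) = f(1) / r
f(1) = 3194
f(29) = 3194 / 29
= 110.1 occurrences


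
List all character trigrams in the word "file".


Word: "file" (length 4)
Number of trigrams = 4 - 3 + 1 = 2
  Position 0: "fil"
  Position 1: "ile"
Trigrams = "fil", "ile"


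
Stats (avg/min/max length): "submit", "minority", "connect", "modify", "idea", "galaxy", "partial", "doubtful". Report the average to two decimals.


Lengths: "submit"=6, "minority"=8, "connect"=7, "modify"=6, "idea"=4, "galaxy"=6, "partial"=7, "doubtful"=8
Sum = 52, Count = 8
Average = 52/8 = 6.50
= avg=6.50, min=4, max=8


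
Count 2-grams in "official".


Word: "official" (length 8)
Number of 2-grams = length - 2 + 1 = 8 - 2 + 1
= 7


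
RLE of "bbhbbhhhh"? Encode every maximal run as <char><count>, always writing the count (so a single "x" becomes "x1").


String: "bbhbbhhhh"
Scanning for consecutive runs:
  'b' x 2
  'h' x 1
  'b' x 2
  'h' x 4
RLE = "b2h1b2h4"


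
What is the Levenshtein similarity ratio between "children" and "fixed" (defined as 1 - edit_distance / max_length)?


Word 1: "children" (length 8)
Word 2: "fixed" (length 5)
One optimal edit sequence:
  1. delete 'c'  (+1)
  2. substitute 'h' -> 'f'  (+1)
  3. keep 'i'
  4. delete 'l'  (+1)
  5. delete 'd'  (+1)
  6. substitute 'r' -> 'x'  (+1)
  7. keep 'e'
  8. substitute 'n' -> 'd'  (+1)
Edit distance = 6
Max length = max(8, 5) = 8
Similarity = 1 - 6/8
= 0.2500


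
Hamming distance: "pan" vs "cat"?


Comparing character by character (same length = 3):
  Pos 0: 'p' vs 'c' !=
  Pos 1: 'a' vs 'a' =
  Pos 2: 'n' vs 't' !=
Hamming distance = 2


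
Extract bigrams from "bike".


Word: "bike" (length 4)
Number of bigrams = 4 - 2 + 1 = 3
  Position 0: "bi"
  Position 1: "ik"
  Position 2: "ke"
Bigrams = "bi", "ik", "ke"


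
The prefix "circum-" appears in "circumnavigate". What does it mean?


Prefix: circum-
Example: circumnavigate = circum- + navigate
Meaning = around


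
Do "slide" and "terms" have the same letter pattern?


Pattern of "slide": [0, 1, 2, 3, 4]
Pattern of "terms": [0, 1, 2, 3, 4]
Patterns match
Same pattern = Yes


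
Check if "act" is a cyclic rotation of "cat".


Word: "cat", Candidate: "act"
Method: check if candidate is substring of word+word
"catcat" contains "act"? No
Is rotation = No


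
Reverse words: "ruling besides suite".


Original: "ruling besides suite"
Words (1..n): ruling | besides | suite
Reversed (n..1): suite | besides | ruling
Result = "suite besides ruling"


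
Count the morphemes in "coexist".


Word: "coexist"
Morphemes: co- + exist
Each morpheme carries meaning
= 2 morphemes


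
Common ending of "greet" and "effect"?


Word 1: "greet"
Word 2: "effect"
Comparing from end:
  Pos -1: 't' == 't'
  Pos -2: 'e' != 'c' (stop)
LCS = "t" (length 1)


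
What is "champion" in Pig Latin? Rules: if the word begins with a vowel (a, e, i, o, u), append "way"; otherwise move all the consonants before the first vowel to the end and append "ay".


Word: "champion"
Starts with consonant(s) → move to end, add 'ay'
Consonant cluster: "ch"
Pig Latin = "ampionchay"


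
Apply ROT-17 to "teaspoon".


Word: "teaspoon"
Shift: 17
Each letter → (letter + shift) mod 26:
  't' (19) + 17 = 10 → 'k'
  'e' (4) + 17 = 21 → 'v'
  'a' (0) + 17 = 17 → 'r'
  's' (18) + 17 = 9 → 'j'
  'p' (15) + 17 = 6 → 'g'
  'o' (14) + 17 = 5 → 'f'
  'o' (14) + 17 = 5 → 'f'
  'n' (13) + 17 = 4 → 'e'
Result = "kvrjgffe"


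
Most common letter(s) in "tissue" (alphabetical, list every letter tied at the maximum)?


Word: "tissue"
Letter counts:
  'e': 1
  'i': 1
  's': 2
  't': 1
  'u': 1
Maximum count = 2
Most frequent = 's' (2 times each)


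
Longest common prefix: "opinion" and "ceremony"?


Word 1: "opinion"
Word 2: "ceremony"
Comparing from start:
  Pos 0: 'o' != 'c' (stop)
LCP = "" (length 0)


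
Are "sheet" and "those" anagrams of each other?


Word 1: "sheet" → sorted: eehst
Word 2: "those" → sorted: ehost
Same letters? eehst != ehost
Anagram = No


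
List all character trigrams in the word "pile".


Word: "pile" (length 4)
Number of trigrams = 4 - 3 + 1 = 2
  Position 0: "pil"
  Position 1: "ile"
Trigrams = "pil", "ile"


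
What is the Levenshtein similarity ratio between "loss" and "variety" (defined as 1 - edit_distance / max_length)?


Word 1: "loss" (length 4)
Word 2: "variety" (length 7)
One optimal edit sequence:
  1. insert 'v'  (+1)
  2. insert 'a'  (+1)
  3. insert 'r'  (+1)
  4. substitute 'l' -> 'i'  (+1)
  5. substitute 'o' -> 'e'  (+1)
  6. substitute 's' -> 't'  (+1)
  7. substitute 's' -> 'y'  (+1)
Edit distance = 7
Max length = max(4, 7) = 7
Similarity = 1 - 7/7
= 0.0000


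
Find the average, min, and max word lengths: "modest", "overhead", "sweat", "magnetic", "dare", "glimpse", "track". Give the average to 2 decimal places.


Lengths: "modest"=6, "overhead"=8, "sweat"=5, "magnetic"=8, "dare"=4, "glimpse"=7, "track"=5
Sum = 43, Count = 7
Average = 43/7 = 6.14
= avg=6.14, min=4, max=8


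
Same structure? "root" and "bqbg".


Pattern of "root": [0, 1, 1, 2]
Pattern of "bqbg": [0, 1, 0, 2]
Patterns do not match
Same pattern = No


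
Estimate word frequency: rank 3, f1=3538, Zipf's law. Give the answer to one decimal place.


Zipf's law: f(r) = f(1) / r
f(1) = 3538
f(3) = 3538 / 3
= 1179.3 occurrences


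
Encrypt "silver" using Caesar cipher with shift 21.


Word: "silver"
Shift: 21
Each letter → (letter + shift) mod 26:
  's' (18) + 21 = 13 → 'n'
  'i' (8) + 21 = 3 → 'd'
  'l' (11) + 21 = 6 → 'g'
  'v' (21) + 21 = 16 → 'q'
  'e' (4) + 21 = 25 → 'z'
  'r' (17) + 21 = 12 → 'm'
Result = "ndgqzm"


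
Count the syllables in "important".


Word: "important"
Syllable breakdown: im-por-tant
Counting: 3 parts
= 3 syllables


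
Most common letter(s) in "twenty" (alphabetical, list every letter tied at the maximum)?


Word: "twenty"
Letter counts:
  'e': 1
  'n': 1
  't': 2
  'w': 1
  'y': 1
Maximum count = 2
Most frequent = 't' (2 times each)


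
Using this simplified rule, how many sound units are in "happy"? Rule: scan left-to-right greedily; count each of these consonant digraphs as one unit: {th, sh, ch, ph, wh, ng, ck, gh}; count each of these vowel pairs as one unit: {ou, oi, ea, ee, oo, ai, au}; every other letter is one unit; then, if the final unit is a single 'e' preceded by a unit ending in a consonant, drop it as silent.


Word: "happy" (5 letters)
Left-to-right scan:
  [1] 'h' (letter)
  [2] 'a' (letter)
  [3] 'p' (letter)
  [4] 'p' (letter)
  [5] 'y' (letter)
Units from scan: 5
Sound units = 5 units


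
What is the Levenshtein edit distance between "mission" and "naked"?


Word 1: "mission" (length 7)
Word 2: "naked" (length 5)
One optimal edit sequence (insert/delete/substitute each cost 1):
  1. delete 'm'  (+1)
  2. delete 'i'  (+1)
  3. substitute 's' -> 'n'  (+1)
  4. substitute 's' -> 'a'  (+1)
  5. substitute 'i' -> 'k'  (+1)
  6. substitute 'o' -> 'e'  (+1)
  7. substitute 'n' -> 'd'  (+1)
Total edit operations: 7
Edit distance = 7


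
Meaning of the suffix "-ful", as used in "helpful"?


Suffix: -ful
Example: helpful (help + -ful)
Meaning = full of


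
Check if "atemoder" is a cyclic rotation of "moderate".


Word: "moderate", Candidate: "atemoder"
Method: check if candidate is substring of word+word
"moderatemoderate" contains "atemoder"? Yes
Is rotation = Yes


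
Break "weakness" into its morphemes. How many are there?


Word: "weakness"
Morphemes: weak | -ness
Each morpheme carries meaning
= 2 morphemes


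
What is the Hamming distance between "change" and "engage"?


Comparing character by character (same length = 6):
  Pos 0: 'c' vs 'e' !=
  Pos 1: 'h' vs 'n' !=
  Pos 2: 'a' vs 'g' !=
  Pos 3: 'n' vs 'a' !=
  Pos 4: 'g' vs 'g' =
  Pos 5: 'e' vs 'e' =
Hamming distance = 4


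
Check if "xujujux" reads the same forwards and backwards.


Word: "xujujux"
Reversed: "xujujux"
Forward == Backward? xujujux == xujujux
Palindrome = Yes


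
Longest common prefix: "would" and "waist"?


Word 1: "would"
Word 2: "waist"
Comparing from start:
  Pos 0: 'w' == 'w'
  Pos 1: 'o' != 'a' (stop)
LCP = "w" (length 1)


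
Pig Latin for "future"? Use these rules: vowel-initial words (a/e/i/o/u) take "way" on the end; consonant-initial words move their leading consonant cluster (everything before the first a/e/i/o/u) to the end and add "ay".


Word: "future"
Starts with consonant(s) → move to end, add 'ay'
Consonant cluster: "f"
Pig Latin = "uturefay"


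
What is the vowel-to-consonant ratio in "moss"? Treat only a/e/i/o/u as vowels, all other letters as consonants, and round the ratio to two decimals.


Word: "moss"
Vowels (a,e,i,o,u): 1
Consonants: 3
Ratio = 1/3
= 0.33


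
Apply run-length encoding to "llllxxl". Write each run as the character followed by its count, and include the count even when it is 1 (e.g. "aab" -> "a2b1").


String: "llllxxl"
Scanning for consecutive runs:
  'l' x 4
  'x' x 2
  'l' x 1
RLE = "l4x2l1"


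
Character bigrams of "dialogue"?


Word: "dialogue" (length 8)
Number of bigrams = 8 - 2 + 1 = 7
  Position 0: "di"
  Position 1: "ia"
  Position 2: "al"
  Position 3: "lo"
  Position 4: "og"
  Position 5: "gu"
  Position 6: "ue"
Bigrams = "di", "ia", "al", "lo", "og", "gu", "ue"


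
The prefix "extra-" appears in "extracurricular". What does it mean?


Prefix: extra-
Example: extracurricular (extra- + curricular)
Meaning = beyond


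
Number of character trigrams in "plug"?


Word: "plug" (length 4)
Number of 3-grams = length - 3 + 1 = 4 - 3 + 1
= 2


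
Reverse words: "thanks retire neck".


Original: "thanks retire neck"
Words (1..n): thanks | retire | neck
Reversed (n..1): neck | retire | thanks
Result = "neck retire thanks"


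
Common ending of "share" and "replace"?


Word 1: "share"
Word 2: "replace"
Comparing from end:
  Pos -1: 'e' == 'e'
  Pos -2: 'r' != 'c' (stop)
LCS = "e" (length 1)


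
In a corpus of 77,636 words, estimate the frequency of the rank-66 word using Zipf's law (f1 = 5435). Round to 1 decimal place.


Zipf's law: f(r) = f(1) / r
f(1) = 5435
f(66) = 5435 / 66
= 82.3 occurrences


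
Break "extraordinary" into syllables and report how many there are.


Word: "extraordinary"
Syllable breakdown: ex · traor · di · nar · y
Counting: 5 parts
= 5 syllables


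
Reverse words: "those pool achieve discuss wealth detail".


Original: "those pool achieve discuss wealth detail"
Words (1..n): those | pool | achieve | discuss | wealth | detail
Reversed (n..1): detail | wealth | discuss | achieve | pool | those
Result = "detail wealth discuss achieve pool those"


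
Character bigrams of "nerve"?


Word: "nerve" (length 5)
Number of bigrams = 5 - 2 + 1 = 4
  Position 0: "ne"
  Position 1: "er"
  Position 2: "rv"
  Position 3: "ve"
Bigrams = "ne", "er", "rv", "ve"


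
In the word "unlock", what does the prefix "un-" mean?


Prefix: un-
Example: unlock (un- + lock)
Meaning = not / reverse


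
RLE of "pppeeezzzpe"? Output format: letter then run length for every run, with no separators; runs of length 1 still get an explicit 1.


String: "pppeeezzzpe"
Scanning for consecutive runs:
  'p' x 3
  'e' x 3
  'z' x 3
  'p' x 1
  'e' x 1
RLE = "p3e3z3p1e1"


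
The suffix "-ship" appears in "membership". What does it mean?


Suffix: -ship
Example: membership (member + -ship)
Meaning = state / position


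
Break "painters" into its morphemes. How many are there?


Word: "painters"
Morphemes: paint | -er | -s
Each morpheme carries meaning
= 3 morphemes


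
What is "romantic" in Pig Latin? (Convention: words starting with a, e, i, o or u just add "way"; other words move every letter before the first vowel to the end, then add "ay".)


Word: "romantic"
Starts with consonant(s) → move to end, add 'ay'
Consonant cluster: "r"
Pig Latin = "omanticray"


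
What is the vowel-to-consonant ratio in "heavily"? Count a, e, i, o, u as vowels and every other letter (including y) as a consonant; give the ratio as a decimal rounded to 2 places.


Word: "heavily"
Vowels (a,e,i,o,u): 3
Consonants: 4
Ratio = 3/4
= 0.75


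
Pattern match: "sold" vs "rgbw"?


Pattern of "sold": [0, 1, 2, 3]
Pattern of "rgbw": [0, 1, 2, 3]
Patterns match
Same pattern = Yes


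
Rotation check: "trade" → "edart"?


Word: "trade", Candidate: "edart"
Method: check if candidate is substring of word+word
"tradetrade" contains "edart"? No
Is rotation = No


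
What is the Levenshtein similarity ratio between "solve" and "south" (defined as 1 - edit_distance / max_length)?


Word 1: "solve" (length 5)
Word 2: "south" (length 5)
One optimal edit sequence:
  1. keep 's'
  2. keep 'o'
  3. substitute 'l' -> 'u'  (+1)
  4. substitute 'v' -> 't'  (+1)
  5. substitute 'e' -> 'h'  (+1)
Edit distance = 3
Max length = max(5, 5) = 5
Similarity = 1 - 3/5
= 0.4000


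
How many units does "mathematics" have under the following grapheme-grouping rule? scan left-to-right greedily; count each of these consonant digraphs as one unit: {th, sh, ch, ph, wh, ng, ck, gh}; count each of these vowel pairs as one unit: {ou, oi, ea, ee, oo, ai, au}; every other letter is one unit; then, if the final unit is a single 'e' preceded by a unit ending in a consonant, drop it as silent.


Word: "mathematics" (11 letters)
Left-to-right scan:
  1. 'm' (letter)
  2. 'a' (letter)
  3. 'th' (digraph)
  4. 'e' (letter)
  5. 'm' (letter)
  6. 'a' (letter)
  7. 't' (letter)
  8. 'i' (letter)
  9. 'c' (letter)
  10. 's' (letter)
Units from scan: 10
Sound units = 10 units


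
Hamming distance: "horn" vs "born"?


Comparing character by character (same length = 4):
  Pos 0: 'h' vs 'b' !=
  Pos 1: 'o' vs 'o' =
  Pos 2: 'r' vs 'r' =
  Pos 3: 'n' vs 'n' =
Hamming distance = 1


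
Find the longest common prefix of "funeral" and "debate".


Word 1: "funeral"
Word 2: "debate"
Comparing from start:
  Pos 0: 'f' != 'd' (stop)
LCP = "" (length 0)


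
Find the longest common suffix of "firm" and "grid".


Word 1: "firm"
Word 2: "grid"
Comparing from end:
  Pos -1: 'm' != 'd' (stop)
LCS = "" (length 0)


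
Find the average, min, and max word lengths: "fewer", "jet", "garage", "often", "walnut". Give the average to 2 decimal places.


Lengths: "fewer"=5, "jet"=3, "garage"=6, "often"=5, "walnut"=6
Sum = 25, Count = 5
Average = 25/5 = 5.00
= avg=5.00, min=3, max=6


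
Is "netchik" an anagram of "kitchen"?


Word 1: "kitchen" → sorted: cehiknt
Word 2: "netchik" → sorted: cehiknt
Same letters? cehiknt == cehiknt
Anagram = Yes


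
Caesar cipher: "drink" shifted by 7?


Word: "drink"
Shift: 7
Each letter → (letter + shift) mod 26:
  'd' (3) + 7 = 10 → 'k'
  'r' (17) + 7 = 24 → 'y'
  'i' (8) + 7 = 15 → 'p'
  'n' (13) + 7 = 20 → 'u'
  'k' (10) + 7 = 17 → 'r'
Result = "kypur"


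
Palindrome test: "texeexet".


Word: "texeexet"
Reversed: "texeexet"
Forward == Backward? texeexet == texeexet
Palindrome = Yes


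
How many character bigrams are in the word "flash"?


Word: "flash" (length 5)
Number of 2-grams = length - 2 + 1 = 5 - 2 + 1
= 4


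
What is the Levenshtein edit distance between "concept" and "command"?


Word 1: "concept" (length 7)
Word 2: "command" (length 7)
One optimal edit sequence (insert/delete/substitute each cost 1):
  1. keep 'c'
  2. keep 'o'
  3. substitute 'n' -> 'm'  (+1)
  4. substitute 'c' -> 'm'  (+1)
  5. substitute 'e' -> 'a'  (+1)
  6. substitute 'p' -> 'n'  (+1)
  7. substitute 't' -> 'd'  (+1)
Total edit operations: 5
Edit distance = 5


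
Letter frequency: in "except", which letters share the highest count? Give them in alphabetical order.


Word: "except"
Letter counts:
  'c': 1
  'e': 2
  'p': 1
  't': 1
  'x': 1
Maximum count = 2
Most frequent = 'e' (2 times each)


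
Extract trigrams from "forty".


Word: "forty" (length 5)
Number of trigrams = 5 - 3 + 1 = 3
  Position 0: "for"
  Position 1: "ort"
  Position 2: "rty"
Trigrams = "for", "ort", "rty"


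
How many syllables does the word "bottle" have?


Word: "bottle"
Syllable breakdown: bot | tle
Counting: 2 parts
= 2 syllables


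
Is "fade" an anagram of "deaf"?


Word 1: "deaf" → sorted: adef
Word 2: "fade" → sorted: adef
Same letters? adef == adef
Anagram = Yes


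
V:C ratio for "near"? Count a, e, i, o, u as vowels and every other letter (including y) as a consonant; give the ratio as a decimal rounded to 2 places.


Word: "near"
Vowels (a,e,i,o,u): 2
Consonants: 2
Ratio = 2/2
= 1.00


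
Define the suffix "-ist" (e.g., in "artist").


Suffix: -ist
Example: artist = art + -ist
Meaning = one who practices


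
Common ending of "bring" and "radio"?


Word 1: "bring"
Word 2: "radio"
Comparing from end:
  Pos -1: 'g' != 'o' (stop)
LCS = "" (length 0)


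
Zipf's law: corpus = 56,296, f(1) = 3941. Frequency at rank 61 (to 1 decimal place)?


Zipf's law: f(r) = f(1) / r
f(1) = 3941
f(61) = 3941 / 61
= 64.6 occurrences


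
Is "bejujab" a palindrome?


Word: "bejujab"
Reversed: "bajujeb"
Forward == Backward? bejujab != bajujeb
Palindrome = No


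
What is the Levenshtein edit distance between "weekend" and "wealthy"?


Word 1: "weekend" (length 7)
Word 2: "wealthy" (length 7)
One optimal edit sequence (insert/delete/substitute each cost 1):
  1. keep 'w'
  2. keep 'e'
  3. substitute 'e' -> 'a'  (+1)
  4. substitute 'k' -> 'l'  (+1)
  5. substitute 'e' -> 't'  (+1)
  6. substitute 'n' -> 'h'  (+1)
  7. substitute 'd' -> 'y'  (+1)
Total edit operations: 5
Edit distance = 5


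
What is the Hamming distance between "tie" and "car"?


Comparing character by character (same length = 3):
  Pos 0: 't' vs 'c' !=
  Pos 1: 'i' vs 'a' !=
  Pos 2: 'e' vs 'r' !=
Hamming distance = 3


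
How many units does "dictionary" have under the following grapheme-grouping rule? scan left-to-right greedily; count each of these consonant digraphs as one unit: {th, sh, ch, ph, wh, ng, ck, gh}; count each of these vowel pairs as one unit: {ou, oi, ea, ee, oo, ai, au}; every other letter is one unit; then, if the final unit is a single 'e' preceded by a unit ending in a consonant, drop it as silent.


Word: "dictionary" (10 letters)
Left-to-right scan:
  (1) 'd' (letter)
  (2) 'i' (letter)
  (3) 'c' (letter)
  (4) 't' (letter)
  (5) 'i' (letter)
  (6) 'o' (letter)
  (7) 'n' (letter)
  (8) 'a' (letter)
  (9) 'r' (letter)
  (10) 'y' (letter)
Units from scan: 10
Sound units = 10 units


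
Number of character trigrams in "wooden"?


Word: "wooden" (length 6)
Number of 3-grams = length - 3 + 1 = 6 - 3 + 1
= 4


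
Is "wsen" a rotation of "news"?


Word: "news", Candidate: "wsen"
Method: check if candidate is substring of word+word
"newsnews" contains "wsen"? No
Is rotation = No


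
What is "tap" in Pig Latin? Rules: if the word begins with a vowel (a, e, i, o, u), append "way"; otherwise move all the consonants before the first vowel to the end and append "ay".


Word: "tap"
Starts with consonant(s) → move to end, add 'ay'
Consonant cluster: "t"
Pig Latin = "aptay"


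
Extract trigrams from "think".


Word: "think" (length 5)
Number of trigrams = 5 - 3 + 1 = 3
  Position 0: "thi"
  Position 1: "hin"
  Position 2: "ink"
Trigrams = "thi", "hin", "ink"


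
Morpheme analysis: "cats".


Word: "cats"
Morphemes: cat | -s
Each morpheme carries meaning
= 2 morphemes


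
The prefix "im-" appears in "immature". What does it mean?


Prefix: im-
Example: immature (im- + mature)
Meaning = not / into


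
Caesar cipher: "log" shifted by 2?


Word: "log"
Shift: 2
Each letter → (letter + shift) mod 26:
  'l' (11) + 2 = 13 → 'n'
  'o' (14) + 2 = 16 → 'q'
  'g' (6) + 2 = 8 → 'i'
Result = "nqi"


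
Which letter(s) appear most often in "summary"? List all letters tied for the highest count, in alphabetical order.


Word: "summary"
Letter counts:
  'a': 1
  'm': 2
  'r': 1
  's': 1
  'u': 1
  'y': 1
Maximum count = 2
Most frequent = 'm' (2 times each)


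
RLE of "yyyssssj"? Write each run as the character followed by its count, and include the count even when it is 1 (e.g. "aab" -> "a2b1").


String: "yyyssssj"
Scanning for consecutive runs:
  'y' x 3
  's' x 4
  'j' x 1
RLE = "y3s4j1"


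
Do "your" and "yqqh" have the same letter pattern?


Pattern of "your": [0, 1, 2, 3]
Pattern of "yqqh": [0, 1, 1, 2]
Patterns do not match
Same pattern = No


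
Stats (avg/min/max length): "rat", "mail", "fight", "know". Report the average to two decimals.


Lengths: "rat"=3, "mail"=4, "fight"=5, "know"=4
Sum = 16, Count = 4
Average = 16/4 = 4.00
= avg=4.00, min=3, max=5


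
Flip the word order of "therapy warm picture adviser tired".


Original: "therapy warm picture adviser tired"
Words (1..n): therapy | warm | picture | adviser | tired
Reversed (n..1): tired | adviser | picture | warm | therapy
Result = "tired adviser picture warm therapy"


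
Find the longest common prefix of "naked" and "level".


Word 1: "naked"
Word 2: "level"
Comparing from start:
  Pos 0: 'n' != 'l' (stop)
LCP = "" (length 0)


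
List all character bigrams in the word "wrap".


Word: "wrap" (length 4)
Number of bigrams = 4 - 2 + 1 = 3
  Position 0: "wr"
  Position 1: "ra"
  Position 2: "ap"
Bigrams = "wr", "ra", "ap"


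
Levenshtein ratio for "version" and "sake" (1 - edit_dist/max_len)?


Word 1: "version" (length 7)
Word 2: "sake" (length 4)
One optimal edit sequence:
  1. delete 'v'  (+1)
  2. delete 'e'  (+1)
  3. delete 'r'  (+1)
  4. keep 's'
  5. substitute 'i' -> 'a'  (+1)
  6. substitute 'o' -> 'k'  (+1)
  7. substitute 'n' -> 'e'  (+1)
Edit distance = 6
Max length = max(7, 4) = 7
Similarity = 1 - 6/7
= 0.1429


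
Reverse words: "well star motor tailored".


Original: "well star motor tailored"
Words (1..n): well | star | motor | tailored
Reversed (n..1): tailored | motor | star | well
Result = "tailored motor star well"


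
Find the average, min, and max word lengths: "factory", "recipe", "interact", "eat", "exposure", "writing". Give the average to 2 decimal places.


Lengths: "factory"=7, "recipe"=6, "interact"=8, "eat"=3, "exposure"=8, "writing"=7
Sum = 39, Count = 6
Average = 39/6 = 6.50
= avg=6.50, min=3, max=8


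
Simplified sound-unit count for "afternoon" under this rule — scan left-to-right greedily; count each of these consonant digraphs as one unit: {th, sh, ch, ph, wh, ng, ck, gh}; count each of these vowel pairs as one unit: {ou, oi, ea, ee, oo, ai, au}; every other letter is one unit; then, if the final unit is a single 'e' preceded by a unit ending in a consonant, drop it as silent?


Word: "afternoon" (9 letters)
Left-to-right scan:
  (1) 'a' (letter)
  (2) 'f' (letter)
  (3) 't' (letter)
  (4) 'e' (letter)
  (5) 'r' (letter)
  (6) 'n' (letter)
  (7) 'oo' (vowel-pair)
  (8) 'n' (letter)
Units from scan: 8
Sound units = 8 units


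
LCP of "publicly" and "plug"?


Word 1: "publicly"
Word 2: "plug"
Comparing from start:
  Pos 0: 'p' == 'p'
  Pos 1: 'u' != 'l' (stop)
LCP = "p" (length 1)


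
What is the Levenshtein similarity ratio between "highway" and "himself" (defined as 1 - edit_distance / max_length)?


Word 1: "highway" (length 7)
Word 2: "himself" (length 7)
One optimal edit sequence:
  1. keep 'h'
  2. keep 'i'
  3. substitute 'g' -> 'm'  (+1)
  4. substitute 'h' -> 's'  (+1)
  5. substitute 'w' -> 'e'  (+1)
  6. substitute 'a' -> 'l'  (+1)
  7. substitute 'y' -> 'f'  (+1)
Edit distance = 5
Max length = max(7, 7) = 7
Similarity = 1 - 5/7
= 0.2857


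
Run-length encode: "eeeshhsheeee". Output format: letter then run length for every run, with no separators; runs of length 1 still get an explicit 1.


String: "eeeshhsheeee"
Scanning for consecutive runs:
  'e' x 3
  's' x 1
  'h' x 2
  's' x 1
  'h' x 1
  'e' x 4
RLE = "e3s1h2s1h1e4"


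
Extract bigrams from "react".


Word: "react" (length 5)
Number of bigrams = 5 - 2 + 1 = 4
  Position 0: "re"
  Position 1: "ea"
  Position 2: "ac"
  Position 3: "ct"
Bigrams = "re", "ea", "ac", "ct"


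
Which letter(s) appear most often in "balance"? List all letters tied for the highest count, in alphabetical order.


Word: "balance"
Letter counts:
  'a': 2
  'b': 1
  'c': 1
  'e': 1
  'l': 1
  'n': 1
Maximum count = 2
Most frequent = 'a' (2 times each)


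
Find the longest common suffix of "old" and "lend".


Word 1: "old"
Word 2: "lend"
Comparing from end:
  Pos -1: 'd' == 'd'
  Pos -2: 'l' != 'n' (stop)
LCS = "d" (length 1)


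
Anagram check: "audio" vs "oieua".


Word 1: "audio" → sorted: adiou
Word 2: "oieua" → sorted: aeiou
Same letters? adiou != aeiou
Anagram = No


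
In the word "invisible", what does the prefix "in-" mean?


Prefix: in-
Example: invisible = in- + visible
Meaning = not / into


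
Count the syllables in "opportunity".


Word: "opportunity"
Syllable breakdown: op · por · tu · ni · ty
Counting: 5 parts
= 5 syllables


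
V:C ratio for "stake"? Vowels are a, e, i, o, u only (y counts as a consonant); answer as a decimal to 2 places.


Word: "stake"
Vowels (a,e,i,o,u): 2
Consonants: 3
Ratio = 2/3
= 0.67


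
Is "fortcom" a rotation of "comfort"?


Word: "comfort", Candidate: "fortcom"
Method: check if candidate is substring of word+word
"comfortcomfort" contains "fortcom"? Yes
Is rotation = Yes


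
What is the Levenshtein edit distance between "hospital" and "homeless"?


Word 1: "hospital" (length 8)
Word 2: "homeless" (length 8)
One optimal edit sequence (insert/delete/substitute each cost 1):
  1. keep 'h'
  2. keep 'o'
  3. substitute 's' -> 'm'  (+1)
  4. substitute 'p' -> 'e'  (+1)
  5. substitute 'i' -> 'l'  (+1)
  6. substitute 't' -> 'e'  (+1)
  7. substitute 'a' -> 's'  (+1)
  8. substitute 'l' -> 's'  (+1)
Total edit operations: 6
Edit distance = 6


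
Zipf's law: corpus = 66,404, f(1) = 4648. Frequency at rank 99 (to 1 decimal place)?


Zipf's law: f(r) = f(1) / r
f(1) = 4648
f(99) = 4648 / 99
= 46.9 occurrences


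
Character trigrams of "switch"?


Word: "switch" (length 6)
Number of trigrams = 6 - 3 + 1 = 4
  Position 0: "swi"
  Position 1: "wit"
  Position 2: "itc"
  Position 3: "tch"
Trigrams = "swi", "wit", "itc", "tch"


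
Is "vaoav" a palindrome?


Word: "vaoav"
Reversed: "vaoav"
Forward == Backward? vaoav == vaoav
Palindrome = Yes


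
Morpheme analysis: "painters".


Word: "painters"
Morphemes: paint / -er / -s
Each morpheme carries meaning
= 3 morphemes


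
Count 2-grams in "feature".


Word: "feature" (length 7)
Number of 2-grams = length - 2 + 1 = 7 - 2 + 1
= 6


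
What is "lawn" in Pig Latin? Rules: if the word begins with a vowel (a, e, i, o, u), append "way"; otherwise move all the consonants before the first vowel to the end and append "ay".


Word: "lawn"
Starts with consonant(s) → move to end, add 'ay'
Consonant cluster: "l"
Pig Latin = "awnlay"


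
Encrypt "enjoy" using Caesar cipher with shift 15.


Word: "enjoy"
Shift: 15
Each letter → (letter + shift) mod 26:
  'e' (4) + 15 = 19 → 't'
  'n' (13) + 15 = 2 → 'c'
  'j' (9) + 15 = 24 → 'y'
  'o' (14) + 15 = 3 → 'd'
  'y' (24) + 15 = 13 → 'n'
Result = "tcydn"


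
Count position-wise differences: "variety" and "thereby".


Comparing character by character (same length = 7):
  Pos 0: 'v' vs 't' !=
  Pos 1: 'a' vs 'h' !=
  Pos 2: 'r' vs 'e' !=
  Pos 3: 'i' vs 'r' !=
  Pos 4: 'e' vs 'e' =
  Pos 5: 't' vs 'b' !=
  Pos 6: 'y' vs 'y' =
Hamming distance = 5


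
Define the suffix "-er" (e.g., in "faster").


Suffix: -er
As in: faster -> fast + -er
Meaning = one who / more


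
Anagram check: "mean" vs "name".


Word 1: "mean" → sorted: aemn
Word 2: "name" → sorted: aemn
Same letters? aemn == aemn
Anagram = Yes


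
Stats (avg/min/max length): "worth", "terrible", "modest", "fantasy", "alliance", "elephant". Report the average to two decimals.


Lengths: "worth"=5, "terrible"=8, "modest"=6, "fantasy"=7, "alliance"=8, "elephant"=8
Sum = 42, Count = 6
Average = 42/6 = 7.00
= avg=7.00, min=5, max=8


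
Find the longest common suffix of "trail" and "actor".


Word 1: "trail"
Word 2: "actor"
Comparing from end:
  Pos -1: 'l' != 'r' (stop)
LCS = "" (length 0)


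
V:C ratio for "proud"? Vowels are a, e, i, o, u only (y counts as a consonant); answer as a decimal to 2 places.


Word: "proud"
Vowels (a,e,i,o,u): 2
Consonants: 3
Ratio = 2/3
= 0.67


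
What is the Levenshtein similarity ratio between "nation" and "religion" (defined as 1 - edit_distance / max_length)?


Word 1: "nation" (length 6)
Word 2: "religion" (length 8)
One optimal edit sequence:
  1. insert 'r'  (+1)
  2. insert 'e'  (+1)
  3. substitute 'n' -> 'l'  (+1)
  4. substitute 'a' -> 'i'  (+1)
  5. substitute 't' -> 'g'  (+1)
  6. keep 'i'
  7. keep 'o'
  8. keep 'n'
Edit distance = 5
Max length = max(6, 8) = 8
Similarity = 1 - 5/8
= 0.3750


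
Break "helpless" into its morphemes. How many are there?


Word: "helpless"
Morphemes: help / -less
Each morpheme carries meaning
= 2 morphemes


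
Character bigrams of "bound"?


Word: "bound" (length 5)
Number of bigrams = 5 - 2 + 1 = 4
  Position 0: "bo"
  Position 1: "ou"
  Position 2: "un"
  Position 3: "nd"
Bigrams = "bo", "ou", "un", "nd"


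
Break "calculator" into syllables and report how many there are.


Word: "calculator"
Syllable breakdown: cal / cu / la / tor
Counting: 4 parts
= 4 syllables


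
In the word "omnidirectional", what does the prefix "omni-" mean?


Prefix: omni-
As in: omnidirectional -> omni- + directional
Meaning = all


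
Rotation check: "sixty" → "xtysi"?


Word: "sixty", Candidate: "xtysi"
Method: check if candidate is substring of word+word
"sixtysixty" contains "xtysi"? Yes
Is rotation = Yes


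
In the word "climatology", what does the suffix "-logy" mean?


Suffix: -logy
Example: climatology = climate + -logy, with a spelling change
Meaning = study of


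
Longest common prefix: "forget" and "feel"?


Word 1: "forget"
Word 2: "feel"
Comparing from start:
  Pos 0: 'f' == 'f'
  Pos 1: 'o' != 'e' (stop)
LCP = "f" (length 1)


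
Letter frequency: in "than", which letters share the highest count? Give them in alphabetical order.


Word: "than"
Letter counts:
  'a': 1
  'h': 1
  'n': 1
  't': 1
Maximum count = 1
Most frequent = 'a', 'h', 'n', 't' (1 time each)
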